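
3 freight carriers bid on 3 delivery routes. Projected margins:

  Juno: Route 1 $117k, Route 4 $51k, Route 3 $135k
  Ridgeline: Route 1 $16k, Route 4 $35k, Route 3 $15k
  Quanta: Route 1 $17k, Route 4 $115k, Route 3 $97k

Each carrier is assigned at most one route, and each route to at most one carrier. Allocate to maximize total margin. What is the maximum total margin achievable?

Max total: $266k

Optimal: Juno→Route 3 ($135k), Ridgeline→Route 1 ($16k), Quanta→Route 4 ($115k) — total 135+16+115 = $266k.
Column-greedy (each route in turn goes to its best remaining carrier) gives $247k, worse by 19.
Swapping Quanta↔Juno (Quanta→Route 3 $97k, Juno→Route 4 $51k) loses 102.
Every other assignment is strictly worse.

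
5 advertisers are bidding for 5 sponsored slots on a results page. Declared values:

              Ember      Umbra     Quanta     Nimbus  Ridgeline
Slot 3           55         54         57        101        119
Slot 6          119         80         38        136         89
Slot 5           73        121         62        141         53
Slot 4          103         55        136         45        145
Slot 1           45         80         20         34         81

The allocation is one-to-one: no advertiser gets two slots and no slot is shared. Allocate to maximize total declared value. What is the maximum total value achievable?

Maximum total: $595

Optimal: Ember→Slot 6 ($119), Umbra→Slot 1 ($80), Quanta→Slot 4 ($136), Nimbus→Slot 5 ($141), Ridgeline→Slot 3 ($119) — total 119+80+136+141+119 = $595.
Column-greedy (each slot in turn goes to its best remaining advertiser) gives $557, worse by 38.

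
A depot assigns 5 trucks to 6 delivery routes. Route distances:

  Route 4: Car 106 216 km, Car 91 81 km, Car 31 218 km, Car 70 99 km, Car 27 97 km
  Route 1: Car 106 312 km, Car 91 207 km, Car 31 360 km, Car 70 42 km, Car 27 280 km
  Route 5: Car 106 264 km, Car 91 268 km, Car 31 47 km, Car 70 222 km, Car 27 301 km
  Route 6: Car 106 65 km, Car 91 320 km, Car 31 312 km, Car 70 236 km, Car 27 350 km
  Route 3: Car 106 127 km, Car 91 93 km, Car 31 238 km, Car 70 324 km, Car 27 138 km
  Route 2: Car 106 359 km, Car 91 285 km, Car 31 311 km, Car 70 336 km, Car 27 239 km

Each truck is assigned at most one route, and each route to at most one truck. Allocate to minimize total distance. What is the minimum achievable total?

Min total: 344 km

Optimal: Car 106→Route 6 (65 km), Car 91→Route 3 (93 km), Car 31→Route 5 (47 km), Car 70→Route 1 (42 km), Car 27→Route 4 (97 km) — total 65+93+47+42+97 = 344 km.
Column-greedy (each route in turn goes to its cheapest remaining truck) gives 373 km, worse by 29.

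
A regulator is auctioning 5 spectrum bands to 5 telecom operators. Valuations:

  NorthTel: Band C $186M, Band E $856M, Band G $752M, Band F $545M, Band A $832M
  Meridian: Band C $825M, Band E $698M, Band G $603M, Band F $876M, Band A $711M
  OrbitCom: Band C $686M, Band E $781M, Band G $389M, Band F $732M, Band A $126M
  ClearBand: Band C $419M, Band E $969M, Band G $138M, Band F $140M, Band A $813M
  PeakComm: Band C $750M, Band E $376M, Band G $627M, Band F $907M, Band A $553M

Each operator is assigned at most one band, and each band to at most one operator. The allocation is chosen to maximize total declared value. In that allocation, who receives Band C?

Meridian receives Band C.

Optimal: NorthTel→Band G ($752M), Meridian→Band C ($825M), OrbitCom→Band E ($781M), ClearBand→Band A ($813M), PeakComm→Band F ($907M) — total 752+825+781+813+907 = $4078M.
Max-entry greedy (repeatedly take the single best remaining cell) gives $3922M, worse by 156.
No other one-to-one assignment exceeds $4078M.
Meridian's own top band is Band F ($876M), but forcing Meridian→Band F and reassigning the rest optimally gives only $3990M — worse by 88.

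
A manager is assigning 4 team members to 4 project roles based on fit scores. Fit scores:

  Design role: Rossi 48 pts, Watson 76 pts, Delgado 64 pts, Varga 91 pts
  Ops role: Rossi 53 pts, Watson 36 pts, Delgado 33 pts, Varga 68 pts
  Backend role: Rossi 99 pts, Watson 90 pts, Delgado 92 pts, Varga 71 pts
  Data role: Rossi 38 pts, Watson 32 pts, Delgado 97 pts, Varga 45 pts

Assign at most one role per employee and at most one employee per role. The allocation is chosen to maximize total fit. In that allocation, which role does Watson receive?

Watson receives Design role.

Optimal: Rossi→Backend role (99 pts), Watson→Design role (76 pts), Delgado→Data role (97 pts), Varga→Ops role (68 pts) — total 99+76+97+68 = 340 pts.
Column-greedy (each role in turn goes to its best remaining employee) gives 268 pts, worse by 72.
Swapping Rossi↔Delgado (Rossi→Data role 38 pts, Delgado→Backend role 92 pts) loses 66.
Every other assignment is strictly worse.
Watson's own top role is Backend role (90 pts), but forcing Watson→Backend role and reassigning the rest optimally gives only 331 pts — worse by 9.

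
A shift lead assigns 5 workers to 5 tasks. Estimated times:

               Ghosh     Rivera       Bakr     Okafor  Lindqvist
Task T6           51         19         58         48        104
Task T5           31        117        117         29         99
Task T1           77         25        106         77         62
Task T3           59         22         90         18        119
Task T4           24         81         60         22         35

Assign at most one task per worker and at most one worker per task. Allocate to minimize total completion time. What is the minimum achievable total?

Minimum total: 167 min

Optimal: Ghosh→Task T5 (31 min), Rivera→Task T1 (25 min), Bakr→Task T6 (58 min), Okafor→Task T3 (18 min), Lindqvist→Task T4 (35 min) — total 31+25+58+18+35 = 167 min.
Column-greedy (each task in turn goes to its cheapest remaining worker) gives 229 min, worse by 62.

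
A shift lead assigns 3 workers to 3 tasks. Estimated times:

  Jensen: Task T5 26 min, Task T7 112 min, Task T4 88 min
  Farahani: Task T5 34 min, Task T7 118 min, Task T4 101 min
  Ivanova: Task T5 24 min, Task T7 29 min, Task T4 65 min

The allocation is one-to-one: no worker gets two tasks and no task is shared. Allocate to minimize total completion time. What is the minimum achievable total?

Minimum total: 151 min

Treat this as an assignment problem: match each worker to one task.
Optimal: Jensen→Task T4 (88 min), Farahani→Task T5 (34 min), Ivanova→Task T7 (29 min) — total 88+34+29 = 151 min.
Min-entry greedy (repeatedly take the single cheapest remaining cell) gives 230 min, worse by 79.
Next-best assignment: Jensen→Task T5, Farahani→Task T4, Ivanova→Task T7 = 156 min.
Checked against all permutations: 151 min is optimal.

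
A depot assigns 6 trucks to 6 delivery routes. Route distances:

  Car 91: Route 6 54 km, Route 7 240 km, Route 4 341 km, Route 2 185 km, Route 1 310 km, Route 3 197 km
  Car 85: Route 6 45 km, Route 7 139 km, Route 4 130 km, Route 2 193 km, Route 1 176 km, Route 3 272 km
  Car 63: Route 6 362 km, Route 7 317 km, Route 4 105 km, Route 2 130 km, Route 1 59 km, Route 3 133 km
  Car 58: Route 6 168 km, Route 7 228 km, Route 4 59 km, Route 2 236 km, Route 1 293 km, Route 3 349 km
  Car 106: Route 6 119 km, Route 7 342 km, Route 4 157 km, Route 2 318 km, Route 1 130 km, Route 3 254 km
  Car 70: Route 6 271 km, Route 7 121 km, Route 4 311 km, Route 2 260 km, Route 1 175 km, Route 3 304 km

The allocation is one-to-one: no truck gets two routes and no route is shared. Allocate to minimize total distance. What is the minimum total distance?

Min total: 673 km

Optimal: Car 91→Route 2 (185 km), Car 85→Route 6 (45 km), Car 63→Route 3 (133 km), Car 58→Route 4 (59 km), Car 106→Route 1 (130 km), Car 70→Route 7 (121 km) — total 185+45+133+59+130+121 = 673 km.
Column-greedy (each route in turn goes to its cheapest remaining truck) gives 682 km, worse by 9.
Next-best assignment: Car 91→Route 3, Car 85→Route 6, Car 63→Route 2, Car 58→Route 4, Car 106→Route 1, Car 70→Route 7 = 682 km.
Swapping Car 58↔Car 70 (Car 58→Route 7 228 km, Car 70→Route 4 311 km) adds 359.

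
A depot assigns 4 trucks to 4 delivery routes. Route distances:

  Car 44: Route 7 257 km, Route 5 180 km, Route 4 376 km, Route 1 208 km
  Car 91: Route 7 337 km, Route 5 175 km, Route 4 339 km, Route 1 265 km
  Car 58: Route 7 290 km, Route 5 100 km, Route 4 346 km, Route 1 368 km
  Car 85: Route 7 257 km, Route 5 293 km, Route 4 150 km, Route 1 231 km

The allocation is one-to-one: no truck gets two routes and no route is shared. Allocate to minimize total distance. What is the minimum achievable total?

Minimum total: 772 km

This is a one-to-one assignment (minimum-cost bipartite matching).
Optimal: Car 44→Route 7 (257 km), Car 91→Route 1 (265 km), Car 58→Route 5 (100 km), Car 85→Route 4 (150 km) — total 257+265+100+150 = 772 km.
Min-entry greedy (repeatedly take the single cheapest remaining cell) gives 795 km, worse by 23.
Next-best assignment: Car 44→Route 1, Car 91→Route 7, Car 58→Route 5, Car 85→Route 4 = 795 km.
Swapping Car 91↔Car 58 (Car 91→Route 5 175 km, Car 58→Route 1 368 km) adds 178.
No other one-to-one assignment undercuts 772 km.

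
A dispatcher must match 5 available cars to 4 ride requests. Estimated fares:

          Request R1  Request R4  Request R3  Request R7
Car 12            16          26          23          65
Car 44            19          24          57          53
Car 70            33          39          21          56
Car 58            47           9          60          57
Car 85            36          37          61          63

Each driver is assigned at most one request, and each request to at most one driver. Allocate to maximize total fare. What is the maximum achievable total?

Optimal: Car 58→Request R1 ($47), Car 70→Request R4 ($39), Car 85→Request R3 ($61), Car 12→Request R7 ($65) — total 47+39+61+65 = $212.
Row-greedy (each driver in turn takes its best remaining request) gives $208, worse by 4.
Next-best assignment: Car 58→Request R1, Car 70→Request R4, Car 44→Request R3, Car 12→Request R7 = $208.
Swapping Car 70↔Car 58 (Car 70→Request R1 $33, Car 58→Request R4 $9) loses 44.

Max total: $212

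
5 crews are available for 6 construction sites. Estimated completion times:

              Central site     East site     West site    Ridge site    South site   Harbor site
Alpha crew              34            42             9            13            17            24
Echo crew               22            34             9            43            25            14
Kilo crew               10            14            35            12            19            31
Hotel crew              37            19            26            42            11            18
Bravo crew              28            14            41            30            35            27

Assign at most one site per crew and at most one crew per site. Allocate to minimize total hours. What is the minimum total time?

Min total: 57 hours

Optimal: Alpha crew→Ridge site (13 hours), Echo crew→West site (9 hours), Kilo crew→Central site (10 hours), Hotel crew→South site (11 hours), Bravo crew→East site (14 hours) — total 13+9+10+11+14 = 57 hours.
Column-greedy (each site in turn goes to its cheapest remaining crew) gives 100 hours, worse by 43.
Checked against all permutations: 57 hours is optimal.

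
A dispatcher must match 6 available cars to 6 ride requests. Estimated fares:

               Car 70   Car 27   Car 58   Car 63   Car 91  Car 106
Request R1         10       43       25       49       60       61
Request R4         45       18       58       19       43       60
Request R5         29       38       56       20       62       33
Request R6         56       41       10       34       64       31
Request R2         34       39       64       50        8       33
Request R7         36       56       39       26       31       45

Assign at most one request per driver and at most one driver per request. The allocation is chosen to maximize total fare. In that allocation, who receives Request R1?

Car 63 receives Request R1.

Treat this as an assignment problem: match each driver to one request.
Optimal: Car 70→Request R6 ($56), Car 27→Request R7 ($56), Car 58→Request R2 ($64), Car 63→Request R1 ($49), Car 91→Request R5 ($62), Car 106→Request R4 ($60) — total 56+56+64+49+62+60 = $347.
Max-entry greedy (repeatedly take the single best remaining cell) gives $310, worse by 37.
Swapping Car 27↔Car 70 (Car 27→Request R6 $41, Car 70→Request R7 $36) loses 35.
No other one-to-one assignment exceeds $347.
Car 63's own top request is Request R2 ($50), but forcing Car 63→Request R2 and reassigning the rest optimally gives only $343 — worse by 4.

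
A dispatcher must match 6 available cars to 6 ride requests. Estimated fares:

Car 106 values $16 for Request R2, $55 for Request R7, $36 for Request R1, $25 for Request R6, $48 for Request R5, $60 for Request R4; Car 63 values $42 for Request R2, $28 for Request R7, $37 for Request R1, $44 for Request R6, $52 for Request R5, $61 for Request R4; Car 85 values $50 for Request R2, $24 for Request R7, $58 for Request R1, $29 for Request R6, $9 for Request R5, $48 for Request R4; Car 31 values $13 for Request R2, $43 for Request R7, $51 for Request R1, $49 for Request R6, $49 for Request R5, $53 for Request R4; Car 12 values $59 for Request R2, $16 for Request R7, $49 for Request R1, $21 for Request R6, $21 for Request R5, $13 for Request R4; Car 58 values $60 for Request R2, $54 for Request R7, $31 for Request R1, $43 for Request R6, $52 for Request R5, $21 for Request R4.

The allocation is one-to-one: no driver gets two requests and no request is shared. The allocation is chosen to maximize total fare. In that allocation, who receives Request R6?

Car 31 receives Request R6.

Optimal: Car 106→Request R7 ($55), Car 63→Request R4 ($61), Car 85→Request R1 ($58), Car 31→Request R6 ($49), Car 12→Request R2 ($59), Car 58→Request R5 ($52) — total 55+61+58+49+59+52 = $334.
Column-greedy (each request in turn goes to its best remaining driver) gives $287, worse by 47.
Next-best assignment: Car 106→Request R4, Car 63→Request R5, Car 85→Request R1, Car 31→Request R6, Car 12→Request R2, Car 58→Request R7 = $332.
Checked against all permutations: $334 is optimal.
Car 31's own top request is Request R4 ($53), but forcing Car 31→Request R4 and reassigning the rest optimally gives only $321 — worse by 13.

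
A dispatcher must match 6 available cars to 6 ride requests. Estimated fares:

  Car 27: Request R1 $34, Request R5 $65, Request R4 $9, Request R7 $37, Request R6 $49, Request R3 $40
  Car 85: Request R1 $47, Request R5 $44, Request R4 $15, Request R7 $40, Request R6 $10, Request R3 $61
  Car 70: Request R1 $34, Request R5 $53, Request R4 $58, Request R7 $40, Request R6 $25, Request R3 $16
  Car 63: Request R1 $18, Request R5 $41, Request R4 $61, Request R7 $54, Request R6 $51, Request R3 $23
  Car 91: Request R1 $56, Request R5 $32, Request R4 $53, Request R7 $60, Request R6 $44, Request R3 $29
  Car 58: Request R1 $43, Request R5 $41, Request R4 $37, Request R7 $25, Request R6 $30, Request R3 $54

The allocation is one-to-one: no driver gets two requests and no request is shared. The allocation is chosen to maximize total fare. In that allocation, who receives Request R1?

Treat this as an assignment problem: match each driver to one request.
Optimal: Car 27→Request R5 ($65), Car 85→Request R3 ($61), Car 70→Request R4 ($58), Car 63→Request R6 ($51), Car 91→Request R7 ($60), Car 58→Request R1 ($43) — total 65+61+58+51+60+43 = $338.
Car 58's own top request is Request R3 ($54), but forcing Car 58→Request R3 and reassigning the rest optimally gives only $335 — worse by 3.

Car 58 receives Request R1.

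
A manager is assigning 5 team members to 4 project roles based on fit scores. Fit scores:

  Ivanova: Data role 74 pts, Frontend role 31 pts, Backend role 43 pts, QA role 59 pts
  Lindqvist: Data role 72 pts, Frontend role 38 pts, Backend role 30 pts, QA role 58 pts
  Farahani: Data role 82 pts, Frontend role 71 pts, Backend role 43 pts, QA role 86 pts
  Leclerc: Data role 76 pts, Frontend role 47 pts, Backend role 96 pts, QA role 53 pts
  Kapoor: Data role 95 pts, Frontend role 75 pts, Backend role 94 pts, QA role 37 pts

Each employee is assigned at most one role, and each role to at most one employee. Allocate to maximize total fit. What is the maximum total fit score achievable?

Maximum total: 331 pts

Optimal: Ivanova→Data role (74 pts), Kapoor→Frontend role (75 pts), Leclerc→Backend role (96 pts), Farahani→QA role (86 pts) — total 74+75+96+86 = 331 pts.
Max-entry greedy (repeatedly take the single best remaining cell) gives 315 pts, worse by 16.
Next-best assignment: Lindqvist→Data role, Kapoor→Frontend role, Leclerc→Backend role, Farahani→QA role = 329 pts.
Checked against all permutations: 331 pts is optimal.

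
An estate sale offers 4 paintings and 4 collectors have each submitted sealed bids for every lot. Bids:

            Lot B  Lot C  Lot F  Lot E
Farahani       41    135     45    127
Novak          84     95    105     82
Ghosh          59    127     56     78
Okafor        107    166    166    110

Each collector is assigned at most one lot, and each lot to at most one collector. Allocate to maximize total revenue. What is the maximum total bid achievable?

Optimal: Farahani→Lot E ($127), Novak→Lot B ($84), Ghosh→Lot C ($127), Okafor→Lot F ($166) — total 127+84+127+166 = $504.
Column-greedy (each lot in turn goes to its best remaining collector) gives $425, worse by 79.

Max total: $504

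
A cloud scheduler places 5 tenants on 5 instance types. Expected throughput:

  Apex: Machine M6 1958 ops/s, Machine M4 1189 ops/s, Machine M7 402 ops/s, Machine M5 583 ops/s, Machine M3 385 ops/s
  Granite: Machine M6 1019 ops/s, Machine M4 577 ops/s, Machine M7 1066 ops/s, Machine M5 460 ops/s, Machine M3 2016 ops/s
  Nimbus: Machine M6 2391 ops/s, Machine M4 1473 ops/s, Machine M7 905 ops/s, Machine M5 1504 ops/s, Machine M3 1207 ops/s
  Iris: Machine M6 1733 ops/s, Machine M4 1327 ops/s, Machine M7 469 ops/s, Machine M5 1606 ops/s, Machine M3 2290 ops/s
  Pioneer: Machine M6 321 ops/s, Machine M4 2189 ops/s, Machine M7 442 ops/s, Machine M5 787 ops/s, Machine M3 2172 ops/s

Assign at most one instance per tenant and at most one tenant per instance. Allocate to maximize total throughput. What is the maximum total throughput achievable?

Max total: 9007 ops/s

This is the linear assignment problem.
Optimal: Apex→Machine M6 (1958 ops/s), Granite→Machine M7 (1066 ops/s), Nimbus→Machine M5 (1504 ops/s), Iris→Machine M3 (2290 ops/s), Pioneer→Machine M4 (2189 ops/s) — total 1958+1066+1504+2290+2189 = 9007 ops/s.
Max-entry greedy (repeatedly take the single best remaining cell) gives 8519 ops/s, worse by 488.
Next-best assignment: Apex→Machine M6, Granite→Machine M3, Nimbus→Machine M7, Iris→Machine M5, Pioneer→Machine M4 = 8674 ops/s.
Swapping Nimbus↔Apex (Nimbus→Machine M6 2391 ops/s, Apex→Machine M5 583 ops/s) loses 488.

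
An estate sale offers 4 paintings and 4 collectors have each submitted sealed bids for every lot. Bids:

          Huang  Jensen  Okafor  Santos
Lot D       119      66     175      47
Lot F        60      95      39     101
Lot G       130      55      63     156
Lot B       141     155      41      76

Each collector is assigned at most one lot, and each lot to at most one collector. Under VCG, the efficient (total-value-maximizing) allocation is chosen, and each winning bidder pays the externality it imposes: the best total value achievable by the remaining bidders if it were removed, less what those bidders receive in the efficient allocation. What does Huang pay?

Huang pays $60.

Efficient allocation: Huang→Lot B ($141), Jensen→Lot F ($95), Okafor→Lot D ($175), Santos→Lot G ($156); total welfare W = $567.
Huang receives Lot B at value $141, so the others get W − 141 = $426.
Without Huang: best allocation of the remaining 3 bidders over all 4 lots is Jensen→Lot B ($155), Okafor→Lot D ($175), Santos→Lot G ($156), total $486.
VCG payment = (others' best without Huang) − (others' welfare with Huang) = 486 − 426 = $60.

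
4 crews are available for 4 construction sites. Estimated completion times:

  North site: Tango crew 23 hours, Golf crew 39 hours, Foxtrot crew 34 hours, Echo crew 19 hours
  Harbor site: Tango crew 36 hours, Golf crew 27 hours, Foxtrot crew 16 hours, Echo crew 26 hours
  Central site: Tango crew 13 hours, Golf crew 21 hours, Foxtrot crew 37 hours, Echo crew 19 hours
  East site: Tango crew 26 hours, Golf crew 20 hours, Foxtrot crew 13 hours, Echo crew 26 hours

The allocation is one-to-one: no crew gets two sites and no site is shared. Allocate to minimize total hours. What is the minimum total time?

Minimum total: 68 hours

This is the linear assignment problem.
Optimal: Tango crew→Central site (13 hours), Golf crew→East site (20 hours), Foxtrot crew→Harbor site (16 hours), Echo crew→North site (19 hours) — total 13+20+16+19 = 68 hours.
Min-entry greedy (repeatedly take the single cheapest remaining cell) gives 72 hours, worse by 4.
Next-best assignment: Tango crew→Central site, Golf crew→Harbor site, Foxtrot crew→East site, Echo crew→North site = 72 hours.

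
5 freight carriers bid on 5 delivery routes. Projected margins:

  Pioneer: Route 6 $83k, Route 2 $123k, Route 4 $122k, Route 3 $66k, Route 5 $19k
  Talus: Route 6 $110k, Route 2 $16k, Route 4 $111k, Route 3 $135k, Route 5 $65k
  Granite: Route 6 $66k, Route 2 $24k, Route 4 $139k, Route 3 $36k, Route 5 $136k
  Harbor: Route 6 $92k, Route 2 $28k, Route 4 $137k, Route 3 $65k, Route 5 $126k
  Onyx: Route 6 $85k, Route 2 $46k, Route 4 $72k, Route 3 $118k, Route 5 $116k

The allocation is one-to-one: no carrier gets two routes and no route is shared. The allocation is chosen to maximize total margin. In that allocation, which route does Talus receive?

Talus receives Route 6.

This is the linear assignment problem.
Optimal: Pioneer→Route 2 ($123k), Talus→Route 6 ($110k), Granite→Route 5 ($136k), Harbor→Route 4 ($137k), Onyx→Route 3 ($118k) — total 123+110+136+137+118 = $624k.
Row-greedy (each carrier in turn takes its best remaining route) gives $608k, worse by 16.
Next-best assignment: Pioneer→Route 2, Talus→Route 6, Granite→Route 4, Harbor→Route 5, Onyx→Route 3 = $616k.
Checked against all permutations: $624k is optimal.
Talus's own top route is Route 3 ($135k), but forcing Talus→Route 3 and reassigning the rest optimally gives only $616k — worse by 8.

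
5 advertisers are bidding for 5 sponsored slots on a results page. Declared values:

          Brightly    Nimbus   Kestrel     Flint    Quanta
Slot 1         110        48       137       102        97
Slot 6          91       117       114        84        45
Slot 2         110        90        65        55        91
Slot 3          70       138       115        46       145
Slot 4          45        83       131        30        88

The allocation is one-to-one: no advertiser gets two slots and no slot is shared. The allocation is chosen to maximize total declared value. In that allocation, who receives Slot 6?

Optimal: Brightly→Slot 2 ($110), Nimbus→Slot 6 ($117), Kestrel→Slot 4 ($131), Flint→Slot 1 ($102), Quanta→Slot 3 ($145) — total 110+117+131+102+145 = $605.
Column-greedy (each slot in turn goes to its best remaining advertiser) gives $539, worse by 66.
Next-best assignment: Brightly→Slot 1, Nimbus→Slot 2, Kestrel→Slot 4, Flint→Slot 6, Quanta→Slot 3 = $560.
No other one-to-one assignment exceeds $605.
Nimbus's own top slot is Slot 3 ($138), but forcing Nimbus→Slot 3 and reassigning the rest optimally gives only $560 — worse by 45.

Nimbus receives Slot 6.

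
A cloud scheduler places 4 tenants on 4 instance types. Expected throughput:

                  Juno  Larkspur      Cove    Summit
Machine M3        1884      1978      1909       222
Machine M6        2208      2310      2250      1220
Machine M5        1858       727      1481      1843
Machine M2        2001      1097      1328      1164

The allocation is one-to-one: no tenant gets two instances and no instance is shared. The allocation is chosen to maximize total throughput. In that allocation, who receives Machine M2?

Optimal: Juno→Machine M2 (2001 ops/s), Larkspur→Machine M3 (1978 ops/s), Cove→Machine M6 (2250 ops/s), Summit→Machine M5 (1843 ops/s) — total 2001+1978+2250+1843 = 8072 ops/s.
Next-best assignment: Juno→Machine M2, Larkspur→Machine M6, Cove→Machine M3, Summit→Machine M5 = 8063 ops/s.
Juno's own top instance is Machine M6 (2208 ops/s), but forcing Juno→Machine M6 and reassigning the rest optimally gives only 7357 ops/s — worse by 715.

Juno receives Machine M2.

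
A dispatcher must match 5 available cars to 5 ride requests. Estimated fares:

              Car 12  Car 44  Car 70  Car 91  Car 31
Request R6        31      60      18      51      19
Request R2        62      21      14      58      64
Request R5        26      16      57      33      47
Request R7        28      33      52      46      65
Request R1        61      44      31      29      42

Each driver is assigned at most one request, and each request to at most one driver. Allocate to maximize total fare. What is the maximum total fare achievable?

Optimal: Car 12→Request R1 ($61), Car 44→Request R6 ($60), Car 70→Request R5 ($57), Car 91→Request R2 ($58), Car 31→Request R7 ($65) — total 61+60+57+58+65 = $301.
Row-greedy (each driver in turn takes its best remaining request) gives $267, worse by 34.
Next-best assignment: Car 12→Request R1, Car 44→Request R6, Car 70→Request R5, Car 91→Request R7, Car 31→Request R2 = $288.
Swapping Car 12↔Car 91 (Car 12→Request R2 $62, Car 91→Request R1 $29) loses 28.

Maximum total: $301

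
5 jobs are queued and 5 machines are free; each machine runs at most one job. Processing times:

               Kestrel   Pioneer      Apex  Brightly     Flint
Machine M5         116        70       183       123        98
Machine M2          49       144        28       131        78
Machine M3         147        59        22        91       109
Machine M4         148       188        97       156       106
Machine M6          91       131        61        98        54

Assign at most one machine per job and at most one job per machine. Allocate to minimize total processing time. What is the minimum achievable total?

Optimal: Kestrel→Machine M2 (49 min), Pioneer→Machine M5 (70 min), Apex→Machine M3 (22 min), Brightly→Machine M6 (98 min), Flint→Machine M4 (106 min) — total 49+70+22+98+106 = 345 min.
Min-entry greedy (repeatedly take the single cheapest remaining cell) gives 351 min, worse by 6.
Next-best assignment: Kestrel→Machine M2, Pioneer→Machine M5, Apex→Machine M3, Brightly→Machine M4, Flint→Machine M6 = 351 min.
Every other assignment is strictly worse.

Minimum total: 345 min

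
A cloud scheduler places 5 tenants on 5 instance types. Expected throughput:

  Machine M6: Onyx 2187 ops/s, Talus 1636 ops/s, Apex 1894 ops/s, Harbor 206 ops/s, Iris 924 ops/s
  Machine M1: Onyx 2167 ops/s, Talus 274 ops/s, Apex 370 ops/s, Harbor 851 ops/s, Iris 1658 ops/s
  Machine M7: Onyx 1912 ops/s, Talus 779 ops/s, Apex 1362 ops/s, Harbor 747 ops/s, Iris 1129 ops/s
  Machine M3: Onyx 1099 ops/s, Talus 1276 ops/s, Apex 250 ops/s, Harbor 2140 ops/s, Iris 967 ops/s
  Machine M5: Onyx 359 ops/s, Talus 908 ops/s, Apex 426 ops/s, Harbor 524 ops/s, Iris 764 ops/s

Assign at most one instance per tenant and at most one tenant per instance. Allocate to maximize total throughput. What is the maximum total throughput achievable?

This is the linear assignment problem.
Optimal: Onyx→Machine M7 (1912 ops/s), Talus→Machine M5 (908 ops/s), Apex→Machine M6 (1894 ops/s), Harbor→Machine M3 (2140 ops/s), Iris→Machine M1 (1658 ops/s) — total 1912+908+1894+2140+1658 = 8512 ops/s.
Row-greedy (each tenant in turn takes its best remaining instance) gives 6440 ops/s, worse by 2072.

Maximum total: 8512 ops/s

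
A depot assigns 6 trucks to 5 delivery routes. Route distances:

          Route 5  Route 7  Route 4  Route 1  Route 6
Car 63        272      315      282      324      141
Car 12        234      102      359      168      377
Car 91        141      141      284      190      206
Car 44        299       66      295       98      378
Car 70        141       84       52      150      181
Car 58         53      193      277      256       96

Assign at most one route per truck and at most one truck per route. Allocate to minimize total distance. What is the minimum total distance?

Min total: 446 km

Optimal: Car 58→Route 5 (53 km), Car 12→Route 7 (102 km), Car 70→Route 4 (52 km), Car 44→Route 1 (98 km), Car 63→Route 6 (141 km) — total 53+102+52+98+141 = 446 km.
Column-greedy (each route in turn goes to its cheapest remaining truck) gives 480 km, worse by 34.
Next-best assignment: Car 58→Route 5, Car 44→Route 7, Car 70→Route 4, Car 12→Route 1, Car 63→Route 6 = 480 km.
Swapping Car 70↔Car 44 (Car 70→Route 1 150 km, Car 44→Route 4 295 km) adds 295.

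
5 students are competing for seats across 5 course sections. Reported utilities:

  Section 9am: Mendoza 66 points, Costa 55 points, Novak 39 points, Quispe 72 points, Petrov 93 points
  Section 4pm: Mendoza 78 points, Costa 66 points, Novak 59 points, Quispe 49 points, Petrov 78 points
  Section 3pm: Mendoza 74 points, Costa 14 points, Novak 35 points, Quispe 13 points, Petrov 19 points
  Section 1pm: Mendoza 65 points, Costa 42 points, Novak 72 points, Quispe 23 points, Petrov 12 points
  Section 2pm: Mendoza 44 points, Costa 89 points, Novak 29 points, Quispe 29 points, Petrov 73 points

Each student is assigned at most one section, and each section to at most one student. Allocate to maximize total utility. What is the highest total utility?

Max total: 385 points

Optimal: Mendoza→Section 3pm (74 points), Costa→Section 2pm (89 points), Novak→Section 1pm (72 points), Quispe→Section 9am (72 points), Petrov→Section 4pm (78 points) — total 74+89+72+72+78 = 385 points.
Column-greedy (each section in turn goes to its best remaining student) gives 277 points, worse by 108.
Swapping Quispe↔Novak (Quispe→Section 1pm 23 points, Novak→Section 9am 39 points) loses 82.
Checked against all permutations: 385 points is optimal.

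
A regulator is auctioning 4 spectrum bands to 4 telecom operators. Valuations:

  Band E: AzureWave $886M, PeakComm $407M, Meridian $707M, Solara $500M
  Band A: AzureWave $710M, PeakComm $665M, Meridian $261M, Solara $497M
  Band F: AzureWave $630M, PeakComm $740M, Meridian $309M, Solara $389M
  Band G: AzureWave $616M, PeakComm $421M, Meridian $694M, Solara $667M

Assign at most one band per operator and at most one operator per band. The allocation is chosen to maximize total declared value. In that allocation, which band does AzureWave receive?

Optimal: AzureWave→Band A ($710M), PeakComm→Band F ($740M), Meridian→Band E ($707M), Solara→Band G ($667M) — total 710+740+707+667 = $2824M.
Row-greedy (each operator in turn takes its best remaining band) gives $2817M, worse by 7.
Next-best assignment: AzureWave→Band E, PeakComm→Band F, Meridian→Band G, Solara→Band A = $2817M.
AzureWave's own top band is Band E ($886M), but forcing AzureWave→Band E and reassigning the rest optimally gives only $2817M — worse by 7.

AzureWave receives Band A.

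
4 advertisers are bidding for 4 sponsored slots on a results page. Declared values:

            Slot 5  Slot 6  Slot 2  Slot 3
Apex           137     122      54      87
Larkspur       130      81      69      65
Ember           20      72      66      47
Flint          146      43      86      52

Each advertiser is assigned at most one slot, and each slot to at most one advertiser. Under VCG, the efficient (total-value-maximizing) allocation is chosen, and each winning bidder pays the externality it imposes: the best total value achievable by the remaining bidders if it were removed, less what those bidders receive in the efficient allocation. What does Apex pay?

Efficient allocation: Apex→Slot 6 ($122), Larkspur→Slot 3 ($65), Ember→Slot 2 ($66), Flint→Slot 5 ($146); total welfare W = $399.
Apex receives Slot 6 at value $122, so the others get W − 122 = $277.
Without Apex: best allocation of the remaining 3 bidders over all 4 slots is Larkspur→Slot 6 ($81), Ember→Slot 2 ($66), Flint→Slot 5 ($146), total $293.
VCG payment = (others' best without Apex) − (others' welfare with Apex) = 293 − 277 = $16.

Apex pays $16.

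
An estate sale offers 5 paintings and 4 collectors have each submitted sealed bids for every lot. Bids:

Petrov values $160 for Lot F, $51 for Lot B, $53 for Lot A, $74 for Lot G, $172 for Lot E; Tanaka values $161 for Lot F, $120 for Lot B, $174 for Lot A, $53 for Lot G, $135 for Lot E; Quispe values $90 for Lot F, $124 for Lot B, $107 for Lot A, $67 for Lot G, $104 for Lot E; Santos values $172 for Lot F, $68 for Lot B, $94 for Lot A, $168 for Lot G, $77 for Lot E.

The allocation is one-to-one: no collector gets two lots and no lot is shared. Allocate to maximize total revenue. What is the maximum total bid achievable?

Maximum total: $642

Treat this as an assignment problem: match each collector to one lot.
Optimal: Petrov→Lot E ($172), Tanaka→Lot A ($174), Quispe→Lot B ($124), Santos→Lot F ($172) — total 172+174+124+172 = $642.
Column-greedy (each lot in turn goes to its best remaining collector) gives $544, worse by 98.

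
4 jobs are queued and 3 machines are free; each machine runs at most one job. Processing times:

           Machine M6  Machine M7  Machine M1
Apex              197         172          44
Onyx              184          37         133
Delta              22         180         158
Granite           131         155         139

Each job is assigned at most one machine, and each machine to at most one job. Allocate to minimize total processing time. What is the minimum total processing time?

Minimum total: 103 min

Optimal: Delta→Machine M6 (22 min), Onyx→Machine M7 (37 min), Apex→Machine M1 (44 min) — total 22+37+44 = 103 min.
Next-best assignment: Delta→Machine M6, Onyx→Machine M7, Granite→Machine M1 = 198 min.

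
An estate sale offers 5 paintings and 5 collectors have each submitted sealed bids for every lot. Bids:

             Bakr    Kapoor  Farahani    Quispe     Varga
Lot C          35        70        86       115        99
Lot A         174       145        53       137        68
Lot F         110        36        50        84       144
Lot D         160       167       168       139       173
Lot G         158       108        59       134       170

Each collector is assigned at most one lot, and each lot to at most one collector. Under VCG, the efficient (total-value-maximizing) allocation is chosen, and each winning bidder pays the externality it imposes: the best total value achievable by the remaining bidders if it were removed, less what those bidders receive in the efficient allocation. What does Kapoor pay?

Kapoor pays $42.

Efficient allocation: Bakr→Lot G ($158), Kapoor→Lot A ($145), Farahani→Lot D ($168), Quispe→Lot C ($115), Varga→Lot F ($144); total welfare W = $730.
Kapoor receives Lot A at value $145, so the others get W − 145 = $585.
Without Kapoor: best allocation of the remaining 4 bidders over all 5 lots is Bakr→Lot A ($174), Farahani→Lot D ($168), Quispe→Lot C ($115), Varga→Lot G ($170), total $627.
VCG payment = (others' best without Kapoor) − (others' welfare with Kapoor) = 627 − 585 = $42.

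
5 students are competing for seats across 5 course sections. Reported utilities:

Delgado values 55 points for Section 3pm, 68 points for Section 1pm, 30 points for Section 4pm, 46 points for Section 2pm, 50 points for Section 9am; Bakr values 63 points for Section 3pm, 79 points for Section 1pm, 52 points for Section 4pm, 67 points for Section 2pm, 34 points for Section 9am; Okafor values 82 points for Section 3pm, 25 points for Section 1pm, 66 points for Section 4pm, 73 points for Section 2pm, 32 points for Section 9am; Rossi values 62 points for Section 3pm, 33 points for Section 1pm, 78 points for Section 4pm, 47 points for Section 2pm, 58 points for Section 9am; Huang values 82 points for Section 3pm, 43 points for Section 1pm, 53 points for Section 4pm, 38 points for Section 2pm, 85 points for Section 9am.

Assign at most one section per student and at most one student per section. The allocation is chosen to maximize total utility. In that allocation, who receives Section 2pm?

Optimal: Delgado→Section 1pm (68 points), Bakr→Section 2pm (67 points), Okafor→Section 3pm (82 points), Rossi→Section 4pm (78 points), Huang→Section 9am (85 points) — total 68+67+82+78+85 = 380 points.
Column-greedy (each section in turn goes to its best remaining student) gives 370 points, worse by 10.
Bakr's own top section is Section 1pm (79 points), but forcing Bakr→Section 1pm and reassigning the rest optimally gives only 370 points — worse by 10.

Bakr receives Section 2pm.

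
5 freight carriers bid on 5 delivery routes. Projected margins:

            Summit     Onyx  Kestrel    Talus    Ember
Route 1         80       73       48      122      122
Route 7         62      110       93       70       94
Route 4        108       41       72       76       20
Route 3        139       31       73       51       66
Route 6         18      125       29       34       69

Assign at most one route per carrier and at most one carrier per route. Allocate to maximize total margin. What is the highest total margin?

Maximum total: $555k

Optimal: Summit→Route 3 ($139k), Onyx→Route 6 ($125k), Kestrel→Route 7 ($93k), Talus→Route 4 ($76k), Ember→Route 1 ($122k) — total 139+125+93+76+122 = $555k.
Row-greedy (each carrier in turn takes its best remaining route) gives $499k, worse by 56.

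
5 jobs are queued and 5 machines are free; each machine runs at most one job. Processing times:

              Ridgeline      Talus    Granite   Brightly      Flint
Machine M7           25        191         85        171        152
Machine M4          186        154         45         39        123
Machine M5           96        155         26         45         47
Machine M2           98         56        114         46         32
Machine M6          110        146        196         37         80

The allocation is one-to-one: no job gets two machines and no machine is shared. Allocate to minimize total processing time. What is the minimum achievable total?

Min total: 210 min

Optimal: Ridgeline→Machine M7 (25 min), Talus→Machine M2 (56 min), Granite→Machine M4 (45 min), Brightly→Machine M6 (37 min), Flint→Machine M5 (47 min) — total 25+56+45+37+47 = 210 min.
Column-greedy (each machine in turn goes to its cheapest remaining job) gives 268 min, worse by 58.
Next-best assignment: Ridgeline→Machine M7, Talus→Machine M2, Granite→Machine M5, Brightly→Machine M4, Flint→Machine M6 = 226 min.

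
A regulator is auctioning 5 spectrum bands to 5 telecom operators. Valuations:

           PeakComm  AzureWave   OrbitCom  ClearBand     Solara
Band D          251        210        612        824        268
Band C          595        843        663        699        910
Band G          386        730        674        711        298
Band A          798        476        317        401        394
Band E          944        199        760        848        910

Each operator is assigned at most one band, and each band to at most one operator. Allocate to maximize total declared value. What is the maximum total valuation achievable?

Optimal: PeakComm→Band A ($798M), AzureWave→Band C ($843M), OrbitCom→Band G ($674M), ClearBand→Band D ($824M), Solara→Band E ($910M) — total 798+843+674+824+910 = $4049M.
Column-greedy (each band in turn goes to its best remaining operator) gives $4022M, worse by 27.
Next-best assignment: PeakComm→Band A, AzureWave→Band G, OrbitCom→Band E, ClearBand→Band D, Solara→Band C = $4022M.

Maximum total: $4049M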